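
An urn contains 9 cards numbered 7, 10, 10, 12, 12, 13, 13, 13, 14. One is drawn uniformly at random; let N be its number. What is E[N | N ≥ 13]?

53/4

P(N ≥ 13) = 4/9.
Σ over the event: 13·1/3 + 14·1/9 = 53/9.
E[N | N ≥ 13] = (53/9) / (4/9) = 53/4.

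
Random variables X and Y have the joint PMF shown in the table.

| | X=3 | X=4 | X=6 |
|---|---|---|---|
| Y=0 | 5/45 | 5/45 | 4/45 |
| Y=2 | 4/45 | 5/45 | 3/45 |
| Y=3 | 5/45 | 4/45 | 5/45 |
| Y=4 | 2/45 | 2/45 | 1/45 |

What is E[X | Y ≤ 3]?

17/4

P(Y ≤ 3) = 8/9.
Summing X·P(X=x,Y=y) over the conditioning event gives 34/9.
E[X | Y ≤ 3] = (34/9) / (8/9) = 17/4.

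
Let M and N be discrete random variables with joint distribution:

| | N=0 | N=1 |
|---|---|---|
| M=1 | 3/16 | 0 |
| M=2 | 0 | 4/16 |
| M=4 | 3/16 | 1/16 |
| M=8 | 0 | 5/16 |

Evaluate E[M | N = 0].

5/2

P(N = 0) = 3/8.
Σ M·P over the event = 1·(3/16) + 4·(3/16) = 15/16.
E[M | N = 0] = (15/16) / (3/8) = 5/2.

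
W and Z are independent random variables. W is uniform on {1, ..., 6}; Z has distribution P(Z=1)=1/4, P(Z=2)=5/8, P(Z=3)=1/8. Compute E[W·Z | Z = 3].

21/2

P(Z = 3) = 1/8.
Summing WZ·P(x,y) over outcomes with Z = 3 gives 21/16.
E[W·Z | Z = 3] = (21/16) / (1/8) = 21/2.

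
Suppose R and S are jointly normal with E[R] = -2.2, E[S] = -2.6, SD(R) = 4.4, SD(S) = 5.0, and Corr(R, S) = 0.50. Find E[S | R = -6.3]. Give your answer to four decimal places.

-4.9295

The regression of S on R has slope ρ·σ_S/σ_R and passes through (μ_R, μ_S).
E[S | R=-6.3] = -2.6 + (0.50)·(5.0/4.4)·(-6.3 − (-2.2)) = -2.6 + (0.56818)·(-4.1) = -4.9295.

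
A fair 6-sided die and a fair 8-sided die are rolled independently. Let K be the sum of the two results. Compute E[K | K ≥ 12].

38/3

P(K ≥ 12) = 1/8.
Σ over the event: 12·1/16 + 13·1/24 + 14·1/48 = 19/12.
E[K | K ≥ 12] = (19/12) / (1/8) = 38/3.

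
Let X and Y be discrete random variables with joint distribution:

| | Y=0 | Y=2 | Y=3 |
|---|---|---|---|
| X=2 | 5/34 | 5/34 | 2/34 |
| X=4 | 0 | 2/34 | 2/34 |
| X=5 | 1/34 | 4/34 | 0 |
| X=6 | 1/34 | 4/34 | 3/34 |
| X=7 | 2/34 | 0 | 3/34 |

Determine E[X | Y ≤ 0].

P(Y ≤ 0) = 9/34.
Summing X·P(X=x,Y=y) over the conditioning event gives 35/34.
E[X | Y ≤ 0] = (35/34) / (9/34) = 35/9.

35/9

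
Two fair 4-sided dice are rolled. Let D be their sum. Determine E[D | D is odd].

5

P(D is odd) = 1/2.
Σ over the event: 3·1/8 + 5·1/4 + 7·1/8 = 5/2.
E[D | D is odd] = (5/2) / (1/2) = 5.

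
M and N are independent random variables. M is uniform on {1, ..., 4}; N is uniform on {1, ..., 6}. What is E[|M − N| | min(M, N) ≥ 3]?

5/4

Outcomes with min(M, N) ≥ 3: (3,3), (3,4), (3,5), (3,6), (4,3), (4,4), (4,5), (4,6), each with probability 1/24.
E[|M − N| | min(M, N) ≥ 3] = (0 + 1 + 2 + 3 + 1 + 0 + 1 + 2) / 8 = 5/4.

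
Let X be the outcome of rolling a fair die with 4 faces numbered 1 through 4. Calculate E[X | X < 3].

3/2

Given X < 3, X is equally likely to be any of {1, 2}.
E[X | X < 3] = (1 + 2) / 2 = 3/2.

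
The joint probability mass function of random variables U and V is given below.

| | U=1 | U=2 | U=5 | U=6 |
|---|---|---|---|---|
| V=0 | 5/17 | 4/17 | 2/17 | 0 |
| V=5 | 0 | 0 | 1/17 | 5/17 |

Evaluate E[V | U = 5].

5/3

P(U = 5) = 3/17.
Σ V·P over the event = 0·(2/17) + 5·(1/17) = 5/17.
E[V | U = 5] = (5/17) / (3/17) = 5/3.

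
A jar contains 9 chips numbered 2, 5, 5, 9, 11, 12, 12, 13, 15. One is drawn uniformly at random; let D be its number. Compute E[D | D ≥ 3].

41/4

P(D ≥ 3) = 8/9.
Σ over the event: 5·2/9 + 9·1/9 + 11·1/9 + 12·2/9 + 13·1/9 + 15·1/9 = 82/9.
E[D | D ≥ 3] = (82/9) / (8/9) = 41/4.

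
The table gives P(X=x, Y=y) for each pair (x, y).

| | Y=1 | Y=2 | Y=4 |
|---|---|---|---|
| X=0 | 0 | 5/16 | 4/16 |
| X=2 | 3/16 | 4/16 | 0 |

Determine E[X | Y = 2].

P(Y = 2) = 9/16.
Σ X·P over the event = 0·(5/16) + 2·(4/16) = 1/2.
E[X | Y = 2] = (1/2) / (9/16) = 8/9.

8/9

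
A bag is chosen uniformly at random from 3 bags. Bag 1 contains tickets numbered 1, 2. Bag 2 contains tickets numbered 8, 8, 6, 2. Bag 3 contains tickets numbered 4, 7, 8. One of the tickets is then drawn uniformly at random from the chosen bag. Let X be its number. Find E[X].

83/18

E[X | bag 1] = (1+2)/2 = 3/2.
E[X | bag 2] = (8+8+6+2)/4 = 6.
E[X | bag 3] = (4+7+8)/3 = 19/3.
By the law of total expectation,
E[X] = (1/3)·(3/2) + (1/3)·(6) + (1/3)·(19/3) = 83/18.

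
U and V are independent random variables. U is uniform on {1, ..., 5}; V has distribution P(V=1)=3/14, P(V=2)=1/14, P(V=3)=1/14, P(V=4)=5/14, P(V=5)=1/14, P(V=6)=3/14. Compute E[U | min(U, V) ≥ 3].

P(min(U, V) ≥ 3) = 3/7.
Summing U·P(x,y) over outcomes with min(U, V) ≥ 3 gives 12/7.
E[U | min(U, V) ≥ 3] = (12/7) / (3/7) = 4.

4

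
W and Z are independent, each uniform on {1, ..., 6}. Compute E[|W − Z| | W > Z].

7/3

P(W > Z) = 5/12.
Summing |W−Z|·P(x,y) over outcomes with W > Z gives 35/36.
E[|W − Z| | W > Z] = (35/36) / (5/12) = 7/3.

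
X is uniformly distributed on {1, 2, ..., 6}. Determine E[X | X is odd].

Given X is odd, X is equally likely to be any of {1, 3, 5}.
E[X | X is odd] = (1 + 3 + 5) / 3 = 3.

3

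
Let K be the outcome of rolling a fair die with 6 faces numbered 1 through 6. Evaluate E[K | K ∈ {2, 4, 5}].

11/3

P(K ∈ {2, 4, 5}) = 1/2.
Σ over the event: 2·1/6 + 4·1/6 + 5·1/6 = 11/6.
E[K | K ∈ {2, 4, 5}] = (11/6) / (1/2) = 11/3.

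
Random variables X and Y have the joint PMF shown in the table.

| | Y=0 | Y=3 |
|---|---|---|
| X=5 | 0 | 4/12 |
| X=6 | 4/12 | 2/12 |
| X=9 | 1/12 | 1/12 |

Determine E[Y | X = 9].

P(X = 9) = 1/6.
Σ Y·P over the event = 0·(1/12) + 3·(1/12) = 1/4.
E[Y | X = 9] = (1/4) / (1/6) = 3/2.

3/2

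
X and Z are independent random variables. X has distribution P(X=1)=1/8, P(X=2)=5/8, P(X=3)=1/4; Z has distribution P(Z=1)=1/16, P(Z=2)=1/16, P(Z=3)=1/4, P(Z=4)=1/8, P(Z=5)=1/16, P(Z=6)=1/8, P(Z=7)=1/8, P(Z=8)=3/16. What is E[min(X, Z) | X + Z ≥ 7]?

P(X + Z ≥ 7) = 67/128.
Summing min(X,Z)·P(x,y) over outcomes with X + Z ≥ 7 gives 147/128.
E[min(X, Z) | X + Z ≥ 7] = (147/128) / (67/128) = 147/67.

147/67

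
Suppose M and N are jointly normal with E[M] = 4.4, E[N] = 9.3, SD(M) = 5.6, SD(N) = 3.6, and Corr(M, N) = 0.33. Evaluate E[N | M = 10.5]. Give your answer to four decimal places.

10.5941

The regression of N on M has slope ρ·σ_N/σ_M and passes through (μ_M, μ_N).
E[N | M=10.5] = 9.3 + (0.33)·(3.6/5.6)·(10.5 − (4.4)) = 9.3 + (0.21214)·(6.1) = 10.5941.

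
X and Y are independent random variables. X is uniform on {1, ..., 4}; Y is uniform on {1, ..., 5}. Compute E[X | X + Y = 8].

P(X + Y = 8) = 1/10.
Summing X·P(x,y) over outcomes with X + Y = 8 gives 7/20.
E[X | X + Y = 8] = (7/20) / (1/10) = 7/2.

7/2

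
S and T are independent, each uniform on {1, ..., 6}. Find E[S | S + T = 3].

Outcomes with S + T = 3: (1,2), (2,1), each with probability 1/36.
E[S | S + T = 3] = (1 + 2) / 2 = 3/2.

3/2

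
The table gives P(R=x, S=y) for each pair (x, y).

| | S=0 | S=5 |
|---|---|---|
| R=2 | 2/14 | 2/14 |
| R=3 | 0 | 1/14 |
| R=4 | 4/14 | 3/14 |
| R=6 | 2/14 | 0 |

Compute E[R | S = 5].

P(S = 5) = 3/7.
Summing R·P(R=x,S=y) over the conditioning event gives 19/14.
E[R | S = 5] = (19/14) / (3/7) = 19/6.

19/6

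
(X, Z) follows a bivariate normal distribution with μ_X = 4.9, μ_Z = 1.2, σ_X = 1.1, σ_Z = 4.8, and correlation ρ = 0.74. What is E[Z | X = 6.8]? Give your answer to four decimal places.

For a bivariate normal, E[Z | X=x] = μ_Z + ρ·(σ_Z/σ_X)·(x − μ_X).
E[Z | X=6.8] = 1.2 + (0.74)·(4.8/1.1)·(6.8 − (4.9)) = 1.2 + (3.2291)·(1.9) = 7.3353.

7.3353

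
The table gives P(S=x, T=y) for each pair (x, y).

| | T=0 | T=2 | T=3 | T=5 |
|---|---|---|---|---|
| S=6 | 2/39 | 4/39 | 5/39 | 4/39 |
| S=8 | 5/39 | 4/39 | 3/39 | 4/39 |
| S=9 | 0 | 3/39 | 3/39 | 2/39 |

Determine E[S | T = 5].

P(T = 5) = 10/39.
Σ S·P over the event = 6·(4/39) + 8·(4/39) + 9·(2/39) = 74/39.
E[S | T = 5] = (74/39) / (10/39) = 37/5.

37/5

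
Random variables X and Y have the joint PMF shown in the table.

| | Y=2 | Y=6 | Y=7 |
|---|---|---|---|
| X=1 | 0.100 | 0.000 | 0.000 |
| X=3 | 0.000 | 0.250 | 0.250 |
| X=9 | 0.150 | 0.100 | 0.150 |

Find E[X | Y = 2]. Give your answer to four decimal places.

5.8000

P(Y = 2) = 0.250.
Σ X·P over the event = 1·(0.100) + 9·(0.150) = 1.450.
E[X | Y = 2] = (1.450) / (0.250) = 5.8000.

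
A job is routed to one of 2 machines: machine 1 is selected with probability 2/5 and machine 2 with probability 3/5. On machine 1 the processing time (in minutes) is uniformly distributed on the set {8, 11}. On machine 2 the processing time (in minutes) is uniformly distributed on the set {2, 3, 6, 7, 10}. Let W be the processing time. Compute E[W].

E[W | machine 1] = (8+11)/2 = 19/2.
E[W | machine 2] = (2+3+6+7+10)/5 = 28/5.
E[W] = (2/5)·(19/2) + (3/5)·(28/5) = 179/25.

179/25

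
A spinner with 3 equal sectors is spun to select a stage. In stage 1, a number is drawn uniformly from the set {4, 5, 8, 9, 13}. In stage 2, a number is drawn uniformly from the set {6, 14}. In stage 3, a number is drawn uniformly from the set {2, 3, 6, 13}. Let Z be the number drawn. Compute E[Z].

119/15

E[Z | stage 1] = (4+5+8+9+13)/5 = 39/5.
E[Z | stage 2] = (6+14)/2 = 10.
E[Z | stage 3] = (2+3+6+13)/4 = 6.
By the law of total expectation,
E[Z] = (1/3)·(39/5) + (1/3)·(10) + (1/3)·(6) = 119/15.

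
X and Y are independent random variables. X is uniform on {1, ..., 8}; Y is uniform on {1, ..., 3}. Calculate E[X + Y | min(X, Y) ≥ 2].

P(min(X, Y) ≥ 2) = 7/12.
Summing (X+Y)·P(x,y) over outcomes with min(X, Y) ≥ 2 gives 35/8.
E[X + Y | min(X, Y) ≥ 2] = (35/8) / (7/12) = 15/2.

15/2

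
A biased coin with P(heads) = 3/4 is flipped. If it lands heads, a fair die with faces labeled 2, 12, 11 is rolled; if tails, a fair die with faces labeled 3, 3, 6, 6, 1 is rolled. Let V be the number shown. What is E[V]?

E[V | heads] = (2+12+11)/3 = 25/3.
E[V | tails] = (3+3+6+6+1)/5 = 19/5.
E[V] = (3/4)·(25/3) + (1/4)·(19/5) = 36/5.

36/5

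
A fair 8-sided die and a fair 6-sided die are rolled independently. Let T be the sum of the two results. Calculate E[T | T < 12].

22/3

P(T < 12) = 7/8.
E[T | T < 12] = (77/12) / (7/8) = 22/3.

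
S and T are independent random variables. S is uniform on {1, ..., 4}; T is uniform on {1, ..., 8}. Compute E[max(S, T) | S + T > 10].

Outcomes with S + T > 10: (3,8), (4,7), (4,8), each with probability 1/32.
E[max(S, T) | S + T > 10] = (8 + 7 + 8) / 3 = 23/3.

23/3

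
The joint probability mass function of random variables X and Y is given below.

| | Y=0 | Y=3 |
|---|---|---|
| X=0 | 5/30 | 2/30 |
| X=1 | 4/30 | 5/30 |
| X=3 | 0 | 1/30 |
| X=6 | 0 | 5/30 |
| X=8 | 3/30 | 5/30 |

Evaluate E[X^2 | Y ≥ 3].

P(Y ≥ 3) = 3/5.
Σ X^2·P over the event = 0·(2/30) + 1·(5/30) + 9·(1/30) + 36·(5/30) + 64·(5/30) = 257/15.
E[X^2 | Y ≥ 3] = (257/15) / (3/5) = 257/9.

257/9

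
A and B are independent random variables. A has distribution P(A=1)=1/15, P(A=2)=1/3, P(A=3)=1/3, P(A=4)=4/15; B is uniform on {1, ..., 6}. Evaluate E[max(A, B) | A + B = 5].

P(A + B = 5) = 1/6.
Summing max(A,B)·P(x,y) over outcomes with A + B = 5 gives 5/9.
E[max(A, B) | A + B = 5] = (5/9) / (1/6) = 10/3.

10/3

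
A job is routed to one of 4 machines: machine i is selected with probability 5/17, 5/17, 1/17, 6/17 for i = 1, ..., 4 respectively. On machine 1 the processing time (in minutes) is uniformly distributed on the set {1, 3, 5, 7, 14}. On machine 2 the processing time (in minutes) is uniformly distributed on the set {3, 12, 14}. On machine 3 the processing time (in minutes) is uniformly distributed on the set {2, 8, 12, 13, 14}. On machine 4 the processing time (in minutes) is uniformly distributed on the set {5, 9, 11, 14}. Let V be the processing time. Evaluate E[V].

4399/510

E[V | machine 1] = (1+3+5+7+14)/5 = 6.
E[V | machine 2] = (3+12+14)/3 = 29/3.
E[V | machine 3] = (2+8+12+13+14)/5 = 49/5.
E[V | machine 4] = (5+9+11+14)/4 = 39/4.
E[V] = (5/17)·(6) + (5/17)·(29/3) + (1/17)·(49/5) + (6/17)·(39/4) = 4399/510.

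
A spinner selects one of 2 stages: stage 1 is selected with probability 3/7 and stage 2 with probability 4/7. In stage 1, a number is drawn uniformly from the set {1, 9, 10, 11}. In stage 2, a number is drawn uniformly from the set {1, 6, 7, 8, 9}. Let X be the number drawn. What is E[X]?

961/140

E[X | stage 1] = (1+9+10+11)/4 = 31/4.
E[X | stage 2] = (1+6+7+8+9)/5 = 31/5.
By the law of total expectation,
E[X] = (3/7)·(31/4) + (4/7)·(31/5) = 961/140.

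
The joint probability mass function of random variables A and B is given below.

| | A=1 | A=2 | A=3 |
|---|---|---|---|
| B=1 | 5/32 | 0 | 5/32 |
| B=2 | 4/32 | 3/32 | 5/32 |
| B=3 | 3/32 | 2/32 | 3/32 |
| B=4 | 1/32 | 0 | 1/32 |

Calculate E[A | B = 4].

P(B = 4) = 1/16.
Σ A·P over the event = 1·(1/32) + 3·(1/32) = 1/8.
E[A | B = 4] = (1/8) / (1/16) = 2.

2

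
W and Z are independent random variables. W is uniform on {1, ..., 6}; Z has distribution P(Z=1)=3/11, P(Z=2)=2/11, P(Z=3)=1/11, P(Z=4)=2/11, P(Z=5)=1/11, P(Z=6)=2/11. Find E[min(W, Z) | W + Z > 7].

91/24

P(W + Z > 7) = 4/11.
Summing min(W,Z)·P(x,y) over outcomes with W + Z > 7 gives 91/66.
E[min(W, Z) | W + Z > 7] = (91/66) / (4/11) = 91/24.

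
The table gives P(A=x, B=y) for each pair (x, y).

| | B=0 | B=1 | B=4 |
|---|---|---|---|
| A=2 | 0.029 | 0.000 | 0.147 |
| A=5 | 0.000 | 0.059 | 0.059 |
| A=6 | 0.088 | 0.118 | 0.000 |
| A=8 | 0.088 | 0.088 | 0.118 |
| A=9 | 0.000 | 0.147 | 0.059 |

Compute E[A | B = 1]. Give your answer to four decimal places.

P(B = 1) = 0.412.
Σ A·P over the event = 5·(0.059) + 6·(0.118) + 8·(0.088) + 9·(0.147) = 3.030.
E[A | B = 1] = (3.030) / (0.412) = 7.3544.

7.3544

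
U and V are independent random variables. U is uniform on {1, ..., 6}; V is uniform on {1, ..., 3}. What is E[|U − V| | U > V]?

P(U > V) = 2/3.
Summing |U−V|·P(x,y) over outcomes with U > V gives 31/18.
E[|U − V| | U > V] = (31/18) / (2/3) = 31/12.

31/12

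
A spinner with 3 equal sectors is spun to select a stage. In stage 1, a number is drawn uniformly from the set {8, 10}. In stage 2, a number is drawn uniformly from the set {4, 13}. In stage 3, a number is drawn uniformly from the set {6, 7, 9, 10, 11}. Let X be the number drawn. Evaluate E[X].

E[X | stage 1] = (8+10)/2 = 9.
E[X | stage 2] = (4+13)/2 = 17/2.
E[X | stage 3] = (6+7+9+10+11)/5 = 43/5.
E[X] = (1/3)·(9) + (1/3)·(17/2) + (1/3)·(43/5) = 87/10.

87/10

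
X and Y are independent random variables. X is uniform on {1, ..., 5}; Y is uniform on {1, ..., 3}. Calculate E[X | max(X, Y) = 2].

5/3

Outcomes with max(X, Y) = 2: (1,2), (2,1), (2,2), each with probability 1/15.
E[X | max(X, Y) = 2] = (1 + 2 + 2) / 3 = 5/3.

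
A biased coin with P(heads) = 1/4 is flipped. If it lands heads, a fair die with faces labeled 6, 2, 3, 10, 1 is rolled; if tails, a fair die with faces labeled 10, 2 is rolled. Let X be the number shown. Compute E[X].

28/5

E[X | heads] = (6+2+3+10+1)/5 = 22/5.
E[X | tails] = (10+2)/2 = 6.
E[X] = (1/4)·(22/5) + (3/4)·(6) = 28/5.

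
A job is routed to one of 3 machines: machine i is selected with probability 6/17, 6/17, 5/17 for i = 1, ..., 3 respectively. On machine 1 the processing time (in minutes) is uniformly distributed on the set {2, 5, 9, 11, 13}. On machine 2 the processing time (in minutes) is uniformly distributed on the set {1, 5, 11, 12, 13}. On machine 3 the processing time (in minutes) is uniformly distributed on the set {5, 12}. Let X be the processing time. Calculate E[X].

E[X | machine 1] = (2+5+9+11+13)/5 = 8.
E[X | machine 2] = (1+5+11+12+13)/5 = 42/5.
E[X | machine 3] = (5+12)/2 = 17/2.
By the law of total expectation,
E[X] = (6/17)·(8) + (6/17)·(42/5) + (5/17)·(17/2) = 1409/170.

1409/170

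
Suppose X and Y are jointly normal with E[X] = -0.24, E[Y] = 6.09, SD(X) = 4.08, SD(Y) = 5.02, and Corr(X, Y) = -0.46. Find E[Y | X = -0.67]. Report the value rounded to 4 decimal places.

6.3334

The regression of Y on X has slope ρ·σ_Y/σ_X and passes through (μ_X, μ_Y).
E[Y | X=-0.67] = 6.09 + (-0.46)·(5.02/4.08)·(-0.67 − (-0.24)) = 6.09 + (-0.56598)·(-0.43) = 6.3334.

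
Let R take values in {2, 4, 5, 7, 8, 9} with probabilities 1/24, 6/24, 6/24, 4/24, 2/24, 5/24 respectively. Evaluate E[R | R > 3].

143/23

P(R > 3) = 23/24.
Σ over the event: 4·1/4 + 5·1/4 + 7·1/6 + 8·1/12 + 9·5/24 = 143/24.
E[R | R > 3] = (143/24) / (23/24) = 143/23.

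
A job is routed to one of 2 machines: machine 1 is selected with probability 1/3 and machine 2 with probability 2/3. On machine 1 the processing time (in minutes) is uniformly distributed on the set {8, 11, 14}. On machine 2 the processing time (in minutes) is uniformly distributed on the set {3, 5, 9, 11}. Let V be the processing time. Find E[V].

E[V | machine 1] = (8+11+14)/3 = 11.
E[V | machine 2] = (3+5+9+11)/4 = 7.
E[V] = (1/3)·(11) + (2/3)·(7) = 25/3.

25/3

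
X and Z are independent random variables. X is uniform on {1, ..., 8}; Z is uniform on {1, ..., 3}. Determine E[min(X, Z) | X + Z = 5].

Outcomes with X + Z = 5: (2,3), (3,2), (4,1), each with probability 1/24.
E[min(X, Z) | X + Z = 5] = (2 + 2 + 1) / 3 = 5/3.

5/3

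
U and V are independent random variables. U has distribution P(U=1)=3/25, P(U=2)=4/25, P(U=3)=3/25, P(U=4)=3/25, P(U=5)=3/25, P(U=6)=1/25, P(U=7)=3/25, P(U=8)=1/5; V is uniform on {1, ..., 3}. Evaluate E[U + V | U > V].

P(U > V) = 11/15.
Summing (U+V)·P(x,y) over outcomes with U > V gives 137/25.
E[U + V | U > V] = (137/25) / (11/15) = 411/55.

411/55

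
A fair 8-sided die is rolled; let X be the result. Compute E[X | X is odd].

4

Given X is odd, X is equally likely to be any of {1, 3, 5, 7}.
E[X | X is odd] = (1 + 3 + 5 + 7) / 4 = 4.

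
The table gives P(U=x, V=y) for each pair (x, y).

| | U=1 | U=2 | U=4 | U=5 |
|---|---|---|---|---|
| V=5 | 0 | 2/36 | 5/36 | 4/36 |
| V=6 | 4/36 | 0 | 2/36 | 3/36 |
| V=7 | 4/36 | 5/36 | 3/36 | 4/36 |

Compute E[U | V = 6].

P(V = 6) = 1/4.
Σ U·P over the event = 1·(4/36) + 4·(2/36) + 5·(3/36) = 3/4.
E[U | V = 6] = (3/4) / (1/4) = 3.

3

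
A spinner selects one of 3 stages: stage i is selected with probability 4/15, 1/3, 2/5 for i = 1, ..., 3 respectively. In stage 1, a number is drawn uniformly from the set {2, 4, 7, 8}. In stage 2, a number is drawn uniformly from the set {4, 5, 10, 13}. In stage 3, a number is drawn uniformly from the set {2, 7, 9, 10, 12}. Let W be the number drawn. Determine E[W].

E[W | stage 1] = (2+4+7+8)/4 = 21/4.
E[W | stage 2] = (4+5+10+13)/4 = 8.
E[W | stage 3] = (2+7+9+10+12)/5 = 8.
E[W] = (4/15)·(21/4) + (1/3)·(8) + (2/5)·(8) = 109/15.

109/15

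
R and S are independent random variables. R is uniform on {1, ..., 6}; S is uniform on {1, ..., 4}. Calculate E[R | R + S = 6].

7/2

P(R + S = 6) = 1/6.
Summing R·P(x,y) over outcomes with R + S = 6 gives 7/12.
E[R | R + S = 6] = (7/12) / (1/6) = 7/2.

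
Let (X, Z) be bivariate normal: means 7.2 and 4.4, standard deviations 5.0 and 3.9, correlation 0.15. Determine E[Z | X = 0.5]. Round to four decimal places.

For a bivariate normal, E[Z | X=x] = μ_Z + ρ·(σ_Z/σ_X)·(x − μ_X).
E[Z | X=0.5] = 4.4 + (0.15)·(3.9/5.0)·(0.5 − (7.2)) = 4.4 + (0.117)·(-6.7) = 3.6161.

3.6161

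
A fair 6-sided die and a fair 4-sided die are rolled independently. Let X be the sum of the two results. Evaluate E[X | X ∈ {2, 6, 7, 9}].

P(X ∈ {2, 6, 7, 9}) = 11/24.
Σ over the event: 2·1/24 + 6·1/6 + 7·1/6 + 9·1/12 = 3.
E[X | X ∈ {2, 6, 7, 9}] = (3) / (11/24) = 72/11.

72/11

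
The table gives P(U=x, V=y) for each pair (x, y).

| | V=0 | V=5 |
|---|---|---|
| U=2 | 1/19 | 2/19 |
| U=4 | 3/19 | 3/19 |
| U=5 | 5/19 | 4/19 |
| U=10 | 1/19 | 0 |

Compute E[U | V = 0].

P(V = 0) = 10/19.
Summing U·P(U=x,V=y) over the conditioning event gives 49/19.
E[U | V = 0] = (49/19) / (10/19) = 49/10.

49/10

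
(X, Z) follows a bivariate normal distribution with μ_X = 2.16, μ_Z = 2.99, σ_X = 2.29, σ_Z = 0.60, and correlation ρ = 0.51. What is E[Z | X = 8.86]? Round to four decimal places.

3.8853

The regression of Z on X has slope ρ·σ_Z/σ_X and passes through (μ_X, μ_Z).
E[Z | X=8.86] = 2.99 + (0.51)·(0.60/2.29)·(8.86 − (2.16)) = 2.99 + (0.13362)·(6.7) = 3.8853.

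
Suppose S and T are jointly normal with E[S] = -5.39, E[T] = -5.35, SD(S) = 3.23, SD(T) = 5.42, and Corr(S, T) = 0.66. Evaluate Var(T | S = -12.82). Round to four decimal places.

16.5800

For a bivariate normal, Var(T | S=x) = σ_T²(1 − ρ²).
Var(T | S=-12.82) = (5.42)²·(1 − (0.66)²) = 29.3764·0.5644 = 16.5800.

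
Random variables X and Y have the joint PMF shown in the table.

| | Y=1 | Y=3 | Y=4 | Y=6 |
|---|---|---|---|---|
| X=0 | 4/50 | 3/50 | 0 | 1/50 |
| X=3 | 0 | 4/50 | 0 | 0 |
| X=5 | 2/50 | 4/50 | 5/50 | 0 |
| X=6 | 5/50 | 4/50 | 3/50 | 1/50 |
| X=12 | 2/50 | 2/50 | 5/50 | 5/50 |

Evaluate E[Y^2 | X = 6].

P(X = 6) = 13/50.
Summing Y^2·P(X=x,Y=y) over the conditioning event gives 5/2.
E[Y^2 | X = 6] = (5/2) / (13/50) = 125/13.

125/13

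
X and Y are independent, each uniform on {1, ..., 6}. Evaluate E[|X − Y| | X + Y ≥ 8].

26/15

P(X + Y ≥ 8) = 5/12.
Summing |X−Y|·P(x,y) over outcomes with X + Y ≥ 8 gives 13/18.
E[|X − Y| | X + Y ≥ 8] = (13/18) / (5/12) = 26/15.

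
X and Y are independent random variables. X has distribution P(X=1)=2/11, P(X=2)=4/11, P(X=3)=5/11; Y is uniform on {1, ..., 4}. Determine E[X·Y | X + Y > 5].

P(X + Y > 5) = 7/22.
Summing XY·P(x,y) over outcomes with X + Y > 5 gives 137/44.
E[X·Y | X + Y > 5] = (137/44) / (7/22) = 137/14.

137/14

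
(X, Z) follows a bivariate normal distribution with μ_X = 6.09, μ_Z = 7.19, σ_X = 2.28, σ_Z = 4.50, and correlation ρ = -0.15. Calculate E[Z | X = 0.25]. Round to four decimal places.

The regression of Z on X has slope ρ·σ_Z/σ_X and passes through (μ_X, μ_Z).
E[Z | X=0.25] = 7.19 + (-0.15)·(4.50/2.28)·(0.25 − (6.09)) = 7.19 + (-0.29605)·(-5.84) = 8.9189.

8.9189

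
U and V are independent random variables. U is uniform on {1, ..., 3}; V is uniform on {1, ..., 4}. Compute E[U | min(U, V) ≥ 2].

5/2

Outcomes with min(U, V) ≥ 2: (2,2), (2,3), (2,4), (3,2), (3,3), (3,4), each with probability 1/12.
E[U | min(U, V) ≥ 2] = (2 + 2 + 2 + 3 + 3 + 3) / 6 = 5/2.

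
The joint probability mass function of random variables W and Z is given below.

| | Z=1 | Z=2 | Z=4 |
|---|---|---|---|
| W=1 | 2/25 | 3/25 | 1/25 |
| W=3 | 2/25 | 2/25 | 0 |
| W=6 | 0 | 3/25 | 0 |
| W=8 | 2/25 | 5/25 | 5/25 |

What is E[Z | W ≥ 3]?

P(W ≥ 3) = 19/25.
Σ Z·P over the event = 1·(2/25) + 2·(2/25) + 2·(3/25) + 1·(2/25) + 2·(5/25) + 4·(5/25) = 44/25.
E[Z | W ≥ 3] = (44/25) / (19/25) = 44/19.

44/19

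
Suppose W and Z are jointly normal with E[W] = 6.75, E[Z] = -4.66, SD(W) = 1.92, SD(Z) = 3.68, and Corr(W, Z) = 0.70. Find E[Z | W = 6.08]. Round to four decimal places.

E[Z | W=x] = μ_Z + ρ(σ_Z/σ_W)(x − μ_W) for jointly normal variables.
E[Z | W=6.08] = -4.66 + (0.70)·(3.68/1.92)·(6.08 − (6.75)) = -4.66 + (1.3417)·(-0.67) = -5.5589.

-5.5589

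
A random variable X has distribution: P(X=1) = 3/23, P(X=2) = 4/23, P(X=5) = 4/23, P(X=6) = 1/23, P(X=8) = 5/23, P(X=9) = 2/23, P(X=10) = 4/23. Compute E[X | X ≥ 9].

29/3

P(X ≥ 9) = 6/23.
Σ over the event: 9·2/23 + 10·4/23 = 58/23.
E[X | X ≥ 9] = (58/23) / (6/23) = 29/3.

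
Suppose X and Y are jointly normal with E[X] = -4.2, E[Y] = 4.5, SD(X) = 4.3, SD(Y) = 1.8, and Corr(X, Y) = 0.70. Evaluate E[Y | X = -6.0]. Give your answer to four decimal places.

3.9726

For a bivariate normal, E[Y | X=x] = μ_Y + ρ·(σ_Y/σ_X)·(x − μ_X).
E[Y | X=-6.0] = 4.5 + (0.70)·(1.8/4.3)·(-6.0 − (-4.2)) = 4.5 + (0.29302)·(-1.8) = 3.9726.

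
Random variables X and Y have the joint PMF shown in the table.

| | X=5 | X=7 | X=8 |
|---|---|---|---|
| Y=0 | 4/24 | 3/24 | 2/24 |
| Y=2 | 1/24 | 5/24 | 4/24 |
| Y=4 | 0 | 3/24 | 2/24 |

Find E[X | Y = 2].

36/5

P(Y = 2) = 5/12.
Σ X·P over the event = 5·(1/24) + 7·(5/24) + 8·(4/24) = 3.
E[X | Y = 2] = (3) / (5/12) = 36/5.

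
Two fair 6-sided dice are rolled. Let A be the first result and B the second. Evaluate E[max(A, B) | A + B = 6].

Outcomes with A + B = 6: (1,5), (2,4), (3,3), (4,2), (5,1), each with probability 1/36.
E[max(A, B) | A + B = 6] = (5 + 4 + 3 + 4 + 5) / 5 = 21/5.

21/5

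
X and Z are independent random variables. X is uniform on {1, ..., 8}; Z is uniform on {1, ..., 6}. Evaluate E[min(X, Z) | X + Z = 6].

9/5

Outcomes with X + Z = 6: (1,5), (2,4), (3,3), (4,2), (5,1), each with probability 1/48.
E[min(X, Z) | X + Z = 6] = (1 + 2 + 3 + 2 + 1) / 5 = 9/5.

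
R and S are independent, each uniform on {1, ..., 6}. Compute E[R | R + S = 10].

5

Outcomes with R + S = 10: (4,6), (5,5), (6,4), each with probability 1/36.
E[R | R + S = 10] = (4 + 5 + 6) / 3 = 5.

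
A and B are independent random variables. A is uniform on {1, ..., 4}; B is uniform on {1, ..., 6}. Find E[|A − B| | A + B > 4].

19/9

P(A + B > 4) = 3/4.
Summing |A−B|·P(x,y) over outcomes with A + B > 4 gives 19/12.
E[|A − B| | A + B > 4] = (19/12) / (3/4) = 19/9.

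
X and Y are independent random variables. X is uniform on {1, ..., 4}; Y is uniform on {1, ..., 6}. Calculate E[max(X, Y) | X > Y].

Outcomes with X > Y: (2,1), (3,1), (3,2), (4,1), (4,2), (4,3), each with probability 1/24.
E[max(X, Y) | X > Y] = (2 + 3 + 3 + 4 + 4 + 4) / 6 = 10/3.

10/3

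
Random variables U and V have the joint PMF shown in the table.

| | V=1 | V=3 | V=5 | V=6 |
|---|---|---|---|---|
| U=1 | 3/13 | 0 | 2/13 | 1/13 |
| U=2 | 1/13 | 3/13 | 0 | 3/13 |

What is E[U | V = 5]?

1

P(V = 5) = 2/13.
Σ U·P over the event = 1·(2/13) = 2/13.
E[U | V = 5] = (2/13) / (2/13) = 1.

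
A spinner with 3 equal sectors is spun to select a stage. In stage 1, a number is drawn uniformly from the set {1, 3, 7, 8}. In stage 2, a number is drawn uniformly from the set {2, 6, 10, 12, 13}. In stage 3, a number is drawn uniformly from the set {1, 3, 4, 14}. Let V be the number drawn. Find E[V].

377/60

E[V | stage 1] = (1+3+7+8)/4 = 19/4.
E[V | stage 2] = (2+6+10+12+13)/5 = 43/5.
E[V | stage 3] = (1+3+4+14)/4 = 11/2.
E[V] = (1/3)·(19/4) + (1/3)·(43/5) + (1/3)·(11/2) = 377/60.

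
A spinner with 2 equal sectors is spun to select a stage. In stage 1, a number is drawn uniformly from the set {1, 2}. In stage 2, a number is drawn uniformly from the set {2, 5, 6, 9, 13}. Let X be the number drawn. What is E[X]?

17/4

E[X | stage 1] = (1+2)/2 = 3/2.
E[X | stage 2] = (2+5+6+9+13)/5 = 7.
By the law of total expectation,
E[X] = (1/2)·(3/2) + (1/2)·(7) = 17/4.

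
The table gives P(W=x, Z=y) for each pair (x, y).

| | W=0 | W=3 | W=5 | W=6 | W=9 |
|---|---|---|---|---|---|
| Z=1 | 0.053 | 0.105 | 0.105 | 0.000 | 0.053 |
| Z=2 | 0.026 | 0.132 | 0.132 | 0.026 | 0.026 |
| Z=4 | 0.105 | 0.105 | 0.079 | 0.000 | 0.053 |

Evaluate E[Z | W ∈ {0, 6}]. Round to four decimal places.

P(W ∈ {0, 6}) = 0.210.
Σ Z·P over the event = 1·(0.053) + 2·(0.026) + 4·(0.105) + 2·(0.026) = 0.577.
E[Z | W ∈ {0, 6}] = (0.577) / (0.210) = 2.7476.

2.7476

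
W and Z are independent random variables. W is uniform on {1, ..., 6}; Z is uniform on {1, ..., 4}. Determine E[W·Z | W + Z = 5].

5

P(W + Z = 5) = 1/6.
Summing WZ·P(x,y) over outcomes with W + Z = 5 gives 5/6.
E[W·Z | W + Z = 5] = (5/6) / (1/6) = 5.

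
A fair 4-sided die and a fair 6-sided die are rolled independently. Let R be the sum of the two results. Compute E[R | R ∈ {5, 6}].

11/2

P(R ∈ {5, 6}) = 1/3.
Σ over the event: 5·1/6 + 6·1/6 = 11/6.
E[R | R ∈ {5, 6}] = (11/6) / (1/3) = 11/2.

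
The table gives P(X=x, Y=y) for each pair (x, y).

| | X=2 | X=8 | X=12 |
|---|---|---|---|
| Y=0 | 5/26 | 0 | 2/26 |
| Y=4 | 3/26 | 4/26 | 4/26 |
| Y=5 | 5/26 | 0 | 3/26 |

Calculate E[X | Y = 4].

86/11

P(Y = 4) = 11/26.
Σ X·P over the event = 2·(3/26) + 8·(4/26) + 12·(4/26) = 43/13.
E[X | Y = 4] = (43/13) / (11/26) = 86/11.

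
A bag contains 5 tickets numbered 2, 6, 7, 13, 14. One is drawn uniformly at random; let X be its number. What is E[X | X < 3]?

2

P(X < 3) = 1/5.
Σ over the event: 2·1/5 = 2/5.
E[X | X < 3] = (2/5) / (1/5) = 2.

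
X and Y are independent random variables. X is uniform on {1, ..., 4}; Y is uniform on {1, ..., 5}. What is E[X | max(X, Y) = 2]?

5/3

Outcomes with max(X, Y) = 2: (1,2), (2,1), (2,2), each with probability 1/20.
E[X | max(X, Y) = 2] = (1 + 2 + 2) / 3 = 5/3.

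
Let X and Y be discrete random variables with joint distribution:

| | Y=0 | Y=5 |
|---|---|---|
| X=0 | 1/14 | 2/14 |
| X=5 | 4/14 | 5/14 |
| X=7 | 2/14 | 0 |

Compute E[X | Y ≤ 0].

34/7

P(Y ≤ 0) = 1/2.
Summing X·P(X=x,Y=y) over the conditioning event gives 17/7.
E[X | Y ≤ 0] = (17/7) / (1/2) = 34/7.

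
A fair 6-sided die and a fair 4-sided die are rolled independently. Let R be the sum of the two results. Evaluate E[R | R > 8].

28/3

P(R > 8) = 1/8.
Σ over the event: 9·1/12 + 10·1/24 = 7/6.
E[R | R > 8] = (7/6) / (1/8) = 28/3.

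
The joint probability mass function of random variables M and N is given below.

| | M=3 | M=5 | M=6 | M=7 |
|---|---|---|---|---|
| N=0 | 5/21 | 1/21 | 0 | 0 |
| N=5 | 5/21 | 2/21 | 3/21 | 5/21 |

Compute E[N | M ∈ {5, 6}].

P(M ∈ {5, 6}) = 2/7.
Σ N·P over the event = 0·(1/21) + 5·(2/21) + 5·(3/21) = 25/21.
E[N | M ∈ {5, 6}] = (25/21) / (2/7) = 25/6.

25/6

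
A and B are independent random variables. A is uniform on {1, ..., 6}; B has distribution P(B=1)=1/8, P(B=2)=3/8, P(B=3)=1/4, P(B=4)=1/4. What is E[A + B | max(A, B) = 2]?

P(max(A, B) = 2) = 7/48.
Summing (A+B)·P(x,y) over outcomes with max(A, B) = 2 gives 1/2.
E[A + B | max(A, B) = 2] = (1/2) / (7/48) = 24/7.

24/7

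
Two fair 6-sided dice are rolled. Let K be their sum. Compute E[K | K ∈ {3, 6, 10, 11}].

P(K ∈ {3, 6, 10, 11}) = 1/3.
Σ over the event: 3·1/18 + 6·5/36 + 10·1/12 + 11·1/18 = 22/9.
E[K | K ∈ {3, 6, 10, 11}] = (22/9) / (1/3) = 22/3.

22/3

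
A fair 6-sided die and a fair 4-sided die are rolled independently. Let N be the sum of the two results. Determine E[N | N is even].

P(N is even) = 1/2.
Σ over the event: 2·1/24 + 4·1/8 + 6·1/6 + 8·1/8 + 10·1/24 = 3.
E[N | N is even] = (3) / (1/2) = 6.

6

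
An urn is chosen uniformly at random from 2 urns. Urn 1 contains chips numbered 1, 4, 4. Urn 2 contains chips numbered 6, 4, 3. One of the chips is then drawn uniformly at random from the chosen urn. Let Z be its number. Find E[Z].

E[Z | urn 1] = (1+4+4)/3 = 3.
E[Z | urn 2] = (6+4+3)/3 = 13/3.
E[Z] = (1/2)·(3) + (1/2)·(13/3) = 11/3.

11/3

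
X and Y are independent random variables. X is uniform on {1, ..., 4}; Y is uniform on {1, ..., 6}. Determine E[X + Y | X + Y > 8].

28/3

P(X + Y > 8) = 1/8.
Summing (X+Y)·P(x,y) over outcomes with X + Y > 8 gives 7/6.
E[X + Y | X + Y > 8] = (7/6) / (1/8) = 28/3.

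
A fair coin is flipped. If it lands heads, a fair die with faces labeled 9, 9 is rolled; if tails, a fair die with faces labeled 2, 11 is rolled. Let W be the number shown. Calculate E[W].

E[W | heads] = (9+9)/2 = 9.
E[W | tails] = (2+11)/2 = 13/2.
By the law of total expectation,
E[W] = (1/2)·(9) + (1/2)·(13/2) = 31/4.

31/4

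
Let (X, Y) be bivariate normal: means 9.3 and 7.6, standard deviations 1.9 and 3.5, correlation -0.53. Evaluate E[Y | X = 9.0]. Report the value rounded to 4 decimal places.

7.8929

E[Y | X=x] = μ_Y + ρ(σ_Y/σ_X)(x − μ_X) for jointly normal variables.
E[Y | X=9.0] = 7.6 + (-0.53)·(3.5/1.9)·(9.0 − (9.3)) = 7.6 + (-0.97632)·(-0.3) = 7.8929.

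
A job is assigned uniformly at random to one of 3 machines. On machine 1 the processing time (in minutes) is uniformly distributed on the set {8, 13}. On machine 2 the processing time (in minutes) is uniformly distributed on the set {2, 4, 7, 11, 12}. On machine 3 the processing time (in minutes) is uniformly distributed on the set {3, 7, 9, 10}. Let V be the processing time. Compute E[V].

E[V | machine 1] = (8+13)/2 = 21/2.
E[V | machine 2] = (2+4+7+11+12)/5 = 36/5.
E[V | machine 3] = (3+7+9+10)/4 = 29/4.
E[V] = (1/3)·(21/2) + (1/3)·(36/5) + (1/3)·(29/4) = 499/60.

499/60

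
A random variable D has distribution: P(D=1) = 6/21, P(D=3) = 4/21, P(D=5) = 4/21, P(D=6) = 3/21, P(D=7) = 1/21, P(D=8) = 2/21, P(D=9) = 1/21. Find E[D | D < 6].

P(D < 6) = 2/3.
Σ over the event: 1·2/7 + 3·4/21 + 5·4/21 = 38/21.
E[D | D < 6] = (38/21) / (2/3) = 19/7.

19/7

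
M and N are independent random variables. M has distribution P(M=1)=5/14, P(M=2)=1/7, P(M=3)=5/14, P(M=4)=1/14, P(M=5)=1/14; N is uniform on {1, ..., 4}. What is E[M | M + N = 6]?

28/9

P(M + N = 6) = 9/56.
Summing M·P(x,y) over outcomes with M + N = 6 gives 1/2.
E[M | M + N = 6] = (1/2) / (9/56) = 28/9.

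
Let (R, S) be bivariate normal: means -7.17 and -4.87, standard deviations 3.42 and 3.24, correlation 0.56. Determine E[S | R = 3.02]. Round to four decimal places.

The regression of S on R has slope ρ·σ_S/σ_R and passes through (μ_R, μ_S).
E[S | R=3.02] = -4.87 + (0.56)·(3.24/3.42)·(3.02 − (-7.17)) = -4.87 + (0.53053)·(10.19) = 0.5361.

0.5361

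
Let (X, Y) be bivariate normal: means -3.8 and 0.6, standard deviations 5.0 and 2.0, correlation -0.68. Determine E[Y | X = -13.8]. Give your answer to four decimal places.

3.3200

E[Y | X=x] = μ_Y + ρ(σ_Y/σ_X)(x − μ_X) for jointly normal variables.
E[Y | X=-13.8] = 0.6 + (-0.68)·(2.0/5.0)·(-13.8 − (-3.8)) = 0.6 + (-0.272)·(-10) = 3.3200.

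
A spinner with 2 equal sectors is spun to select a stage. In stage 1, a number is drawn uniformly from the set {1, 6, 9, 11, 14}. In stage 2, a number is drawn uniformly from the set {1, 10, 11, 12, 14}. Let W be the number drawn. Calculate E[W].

E[W | stage 1] = (1+6+9+11+14)/5 = 41/5.
E[W | stage 2] = (1+10+11+12+14)/5 = 48/5.
By the law of total expectation,
E[W] = (1/2)·(41/5) + (1/2)·(48/5) = 89/10.

89/10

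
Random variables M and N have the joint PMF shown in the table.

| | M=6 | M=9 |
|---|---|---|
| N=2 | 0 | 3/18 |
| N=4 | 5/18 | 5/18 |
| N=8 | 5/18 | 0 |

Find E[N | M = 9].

P(M = 9) = 4/9.
Σ N·P over the event = 2·(3/18) + 4·(5/18) = 13/9.
E[N | M = 9] = (13/9) / (4/9) = 13/4.

13/4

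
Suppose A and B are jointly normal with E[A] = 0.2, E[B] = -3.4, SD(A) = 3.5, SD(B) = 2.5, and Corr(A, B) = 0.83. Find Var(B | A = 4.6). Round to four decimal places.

1.9444

The conditional variance in a bivariate normal is σ_B²(1 − ρ²), independent of x.
Var(B | A=4.6) = (2.5)²·(1 − (0.83)²) = 6.25·0.3111 = 1.9444.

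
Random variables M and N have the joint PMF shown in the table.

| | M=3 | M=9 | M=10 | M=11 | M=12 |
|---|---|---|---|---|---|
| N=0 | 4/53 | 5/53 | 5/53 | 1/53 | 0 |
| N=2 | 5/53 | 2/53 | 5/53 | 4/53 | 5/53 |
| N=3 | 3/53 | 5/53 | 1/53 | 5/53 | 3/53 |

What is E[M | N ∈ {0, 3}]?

P(N ∈ {0, 3}) = 32/53.
Summing M·P(M=x,N=y) over the conditioning event gives 273/53.
E[M | N ∈ {0, 3}] = (273/53) / (32/53) = 273/32.

273/32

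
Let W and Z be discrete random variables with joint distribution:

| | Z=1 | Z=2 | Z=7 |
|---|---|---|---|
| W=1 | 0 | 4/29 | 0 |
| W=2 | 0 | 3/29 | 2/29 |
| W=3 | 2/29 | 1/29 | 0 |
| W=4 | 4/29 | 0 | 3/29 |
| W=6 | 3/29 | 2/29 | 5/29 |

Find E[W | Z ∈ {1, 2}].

P(Z ∈ {1, 2}) = 19/29.
Σ W·P over the event = 1·(4/29) + 2·(3/29) + 3·(2/29) + 3·(1/29) + 4·(4/29) + 6·(3/29) + 6·(2/29) = 65/29.
E[W | Z ∈ {1, 2}] = (65/29) / (19/29) = 65/19.

65/19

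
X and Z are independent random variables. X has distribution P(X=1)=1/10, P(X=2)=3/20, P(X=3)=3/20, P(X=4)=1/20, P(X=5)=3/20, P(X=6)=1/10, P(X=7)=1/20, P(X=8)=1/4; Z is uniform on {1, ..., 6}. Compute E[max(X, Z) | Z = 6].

131/20

P(Z = 6) = 1/6.
Summing max(X,Z)·P(x,y) over outcomes with Z = 6 gives 131/120.
E[max(X, Z) | Z = 6] = (131/120) / (1/6) = 131/20.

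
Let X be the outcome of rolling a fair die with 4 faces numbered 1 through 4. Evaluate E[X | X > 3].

Given X > 3, X is equally likely to be any of {4}.
E[X | X > 3] = (4) / 1 = 4.

4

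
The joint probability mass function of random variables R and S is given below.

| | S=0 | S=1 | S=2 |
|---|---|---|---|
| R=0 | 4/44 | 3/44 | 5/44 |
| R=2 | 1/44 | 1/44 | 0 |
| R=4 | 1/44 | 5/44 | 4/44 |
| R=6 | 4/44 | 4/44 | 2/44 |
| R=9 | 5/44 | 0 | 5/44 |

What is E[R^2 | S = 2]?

P(S = 2) = 4/11.
Σ R^2·P over the event = 0·(5/44) + 16·(4/44) + 36·(2/44) + 81·(5/44) = 541/44.
E[R^2 | S = 2] = (541/44) / (4/11) = 541/16.

541/16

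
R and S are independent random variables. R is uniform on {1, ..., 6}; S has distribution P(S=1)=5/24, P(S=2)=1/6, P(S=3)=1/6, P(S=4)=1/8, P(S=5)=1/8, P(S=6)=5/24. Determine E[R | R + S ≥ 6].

P(R + S ≥ 6) = 101/144.
Summing R·P(x,y) over outcomes with R + S ≥ 6 gives 415/144.
E[R | R + S ≥ 6] = (415/144) / (101/144) = 415/101.

415/101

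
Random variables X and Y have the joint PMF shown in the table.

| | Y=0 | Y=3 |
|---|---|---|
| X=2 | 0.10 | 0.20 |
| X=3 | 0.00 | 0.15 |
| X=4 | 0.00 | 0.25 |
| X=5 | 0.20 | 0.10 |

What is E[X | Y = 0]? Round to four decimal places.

4.0000

P(Y = 0) = 0.30.
Σ X·P over the event = 2·(0.10) + 5·(0.20) = 1.20.
E[X | Y = 0] = (1.20) / (0.30) = 4.0000.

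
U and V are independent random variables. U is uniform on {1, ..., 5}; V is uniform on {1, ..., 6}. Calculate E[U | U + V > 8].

13/3

Outcomes with U + V > 8: (3,6), (4,5), (4,6), (5,4), (5,5), (5,6), each with probability 1/30.
E[U | U + V > 8] = (3 + 4 + 4 + 5 + 5 + 5) / 6 = 13/3.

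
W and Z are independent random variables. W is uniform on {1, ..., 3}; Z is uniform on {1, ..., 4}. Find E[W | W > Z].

Outcomes with W > Z: (2,1), (3,1), (3,2), each with probability 1/12.
E[W | W > Z] = (2 + 3 + 3) / 3 = 8/3.

8/3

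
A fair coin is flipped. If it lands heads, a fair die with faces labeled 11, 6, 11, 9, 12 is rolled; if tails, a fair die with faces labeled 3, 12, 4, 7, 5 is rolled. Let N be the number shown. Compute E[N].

8

E[N | heads] = (11+6+11+9+12)/5 = 49/5.
E[N | tails] = (3+12+4+7+5)/5 = 31/5.
By the law of total expectation,
E[N] = (1/2)·(49/5) + (1/2)·(31/5) = 8.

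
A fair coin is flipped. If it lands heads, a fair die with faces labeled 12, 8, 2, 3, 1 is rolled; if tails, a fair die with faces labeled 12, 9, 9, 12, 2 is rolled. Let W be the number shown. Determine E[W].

E[W | heads] = (12+8+2+3+1)/5 = 26/5.
E[W | tails] = (12+9+9+12+2)/5 = 44/5.
By the law of total expectation,
E[W] = (1/2)·(26/5) + (1/2)·(44/5) = 7.

7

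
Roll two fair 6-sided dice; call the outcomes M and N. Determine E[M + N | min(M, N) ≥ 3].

P(min(M, N) ≥ 3) = 4/9.
Summing (M+N)·P(x,y) over outcomes with min(M, N) ≥ 3 gives 4.
E[M + N | min(M, N) ≥ 3] = (4) / (4/9) = 9.

9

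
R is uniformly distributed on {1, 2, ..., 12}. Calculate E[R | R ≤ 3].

Given R ≤ 3, R is equally likely to be any of {1, 2, 3}.
E[R | R ≤ 3] = (1 + 2 + 3) / 3 = 2.

2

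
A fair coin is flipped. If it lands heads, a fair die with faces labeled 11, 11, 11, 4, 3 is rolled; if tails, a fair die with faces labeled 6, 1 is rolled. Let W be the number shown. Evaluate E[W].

E[W | heads] = (11+11+11+4+3)/5 = 8.
E[W | tails] = (6+1)/2 = 7/2.
E[W] = (1/2)·(8) + (1/2)·(7/2) = 23/4.

23/4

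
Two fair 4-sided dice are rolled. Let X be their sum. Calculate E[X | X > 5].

P(X > 5) = 3/8.
Σ over the event: 6·3/16 + 7·1/8 + 8·1/16 = 5/2.
E[X | X > 5] = (5/2) / (3/8) = 20/3.

20/3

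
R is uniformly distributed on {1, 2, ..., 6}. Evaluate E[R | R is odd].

Given R is odd, R is equally likely to be any of {1, 3, 5}.
E[R | R is odd] = (1 + 3 + 5) / 3 = 3.

3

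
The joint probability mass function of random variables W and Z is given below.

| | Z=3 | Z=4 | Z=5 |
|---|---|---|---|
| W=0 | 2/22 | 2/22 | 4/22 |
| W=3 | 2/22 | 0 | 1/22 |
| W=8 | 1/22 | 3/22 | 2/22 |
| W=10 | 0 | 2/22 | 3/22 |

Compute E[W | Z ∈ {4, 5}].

P(Z ∈ {4, 5}) = 17/22.
Σ W·P over the event = 0·(2/22) + 0·(4/22) + 3·(1/22) + 8·(3/22) + 8·(2/22) + 10·(2/22) + 10·(3/22) = 93/22.
E[W | Z ∈ {4, 5}] = (93/22) / (17/22) = 93/17.

93/17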